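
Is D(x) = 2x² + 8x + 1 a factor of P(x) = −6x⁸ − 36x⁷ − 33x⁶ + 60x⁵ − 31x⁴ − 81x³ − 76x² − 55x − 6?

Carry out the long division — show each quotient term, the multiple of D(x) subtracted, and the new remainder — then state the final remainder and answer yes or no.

Step 1: lead(−6x⁸ − 36x⁷ − 33x⁶ + 60x⁵ − 31x⁴ − 81x³ − 76x² − 55x − 6) ÷ lead(D) = −6x⁸ ÷ 2x² = −3x⁶. Subtract (−3x⁶)·D = −6x⁸ − 24x⁷ − 3x⁶. Remainder: −12x⁷ − 30x⁶ + 60x⁵ − 31x⁴ − 81x³ − 76x² − 55x − 6.
Step 2: lead(−12x⁷ − 30x⁶ + 60x⁵ − 31x⁴ − 81x³ − 76x² − 55x − 6) ÷ lead(D) = −12x⁷ ÷ 2x² = −6x⁵. Subtract (−6x⁵)·D = −12x⁷ − 48x⁶ − 6x⁵. Remainder: 18x⁶ + 66x⁵ − 31x⁴ − 81x³ − 76x² − 55x − 6.
Step 3: lead(18x⁶ + 66x⁵ − 31x⁴ − 81x³ − 76x² − 55x − 6) ÷ lead(D) = 18x⁶ ÷ 2x² = 9x⁴. Subtract (9x⁴)·D = 18x⁶ + 72x⁵ + 9x⁴. Remainder: −6x⁵ − 40x⁴ − 81x³ − 76x² − 55x − 6.
Step 4: lead(−6x⁵ − 40x⁴ − 81x³ − 76x² − 55x − 6) ÷ lead(D) = −6x⁵ ÷ 2x² = −3x³. Subtract (−3x³)·D = −6x⁵ − 24x⁴ − 3x³. Remainder: −16x⁴ − 78x³ − 76x² − 55x − 6.
Step 5: lead(−16x⁴ − 78x³ − 76x² − 55x − 6) ÷ lead(D) = −16x⁴ ÷ 2x² = −8x². Subtract (−8x²)·D = −16x⁴ − 64x³ − 8x². Remainder: −14x³ − 68x² − 55x − 6.
Step 6: lead(−14x³ − 68x² − 55x − 6) ÷ lead(D) = −14x³ ÷ 2x² = −7x. Subtract (−7x)·D = −14x³ − 56x² − 7x. Remainder: −12x² − 48x − 6.
Step 7: lead(−12x² − 48x − 6) ÷ lead(D) = −12x² ÷ 2x² = −6. Subtract (−6)·D = −12x² − 48x − 6. Remainder: 0.

R(x) = 0, so D(x) is a factor of P(x). yes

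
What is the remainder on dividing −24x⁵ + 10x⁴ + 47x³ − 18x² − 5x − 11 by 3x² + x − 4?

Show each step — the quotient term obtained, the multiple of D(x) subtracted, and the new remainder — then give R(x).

R(x) = 6x − 7

Step 1: lead(−24x⁵ + 10x⁴ + 47x³ − 18x² − 5x − 11) ÷ lead(D) = −24x⁵ ÷ 3x² = −8x³. Subtract (−8x³)·D = −24x⁵ − 8x⁴ + 32x³. Remainder: 18x⁴ + 15x³ − 18x² − 5x − 11.
Step 2: lead(18x⁴ + 15x³ − 18x² − 5x − 11) ÷ lead(D) = 18x⁴ ÷ 3x² = 6x². Subtract (6x²)·D = 18x⁴ + 6x³ − 24x². Remainder: 9x³ + 6x² − 5x − 11.
Step 3: lead(9x³ + 6x² − 5x − 11) ÷ lead(D) = 9x³ ÷ 3x² = 3x. Subtract (3x)·D = 9x³ + 3x² − 12x. Remainder: 3x² + 7x − 11.
Step 4: lead(3x² + 7x − 11) ÷ lead(D) = 3x² ÷ 3x² = 1. Subtract (1)·D = 3x² + x − 4. Remainder: 6x − 7.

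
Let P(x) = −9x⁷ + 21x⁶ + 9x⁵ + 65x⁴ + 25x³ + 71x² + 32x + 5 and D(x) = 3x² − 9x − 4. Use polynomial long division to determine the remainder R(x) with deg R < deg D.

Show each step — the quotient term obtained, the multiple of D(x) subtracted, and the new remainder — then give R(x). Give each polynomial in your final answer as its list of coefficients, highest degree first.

Step 1: lead(−9x⁷ + 21x⁶ + 9x⁵ + 65x⁴ + 25x³ + 71x² + 32x + 5) ÷ lead(D) = −9x⁷ ÷ 3x² = −3x⁵. Subtract (−3x⁵)·D = −9x⁷ + 27x⁶ + 12x⁵. Remainder: −6x⁶ − 3x⁵ + 65x⁴ + 25x³ + 71x² + 32x + 5.
Step 2: lead(−6x⁶ − 3x⁵ + 65x⁴ + 25x³ + 71x² + 32x + 5) ÷ lead(D) = −6x⁶ ÷ 3x² = −2x⁴. Subtract (−2x⁴)·D = −6x⁶ + 18x⁵ + 8x⁴. Remainder: −21x⁵ + 57x⁴ + 25x³ + 71x² + 32x + 5.
Step 3: lead(−21x⁵ + 57x⁴ + 25x³ + 71x² + 32x + 5) ÷ lead(D) = −21x⁵ ÷ 3x² = −7x³. Subtract (−7x³)·D = −21x⁵ + 63x⁴ + 28x³. Remainder: −6x⁴ − 3x³ + 71x² + 32x + 5.
Step 4: lead(−6x⁴ − 3x³ + 71x² + 32x + 5) ÷ lead(D) = −6x⁴ ÷ 3x² = −2x². Subtract (−2x²)·D = −6x⁴ + 18x³ + 8x². Remainder: −21x³ + 63x² + 32x + 5.
Step 5: lead(−21x³ + 63x² + 32x + 5) ÷ lead(D) = −21x³ ÷ 3x² = −7x. Subtract (−7x)·D = −21x³ + 63x² + 28x. Remainder: 4x + 5.

R = [4, 5]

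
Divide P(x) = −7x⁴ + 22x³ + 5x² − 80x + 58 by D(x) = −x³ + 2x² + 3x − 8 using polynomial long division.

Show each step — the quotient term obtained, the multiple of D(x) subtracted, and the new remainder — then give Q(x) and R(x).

Step 1: lead(−7x⁴ + 22x³ + 5x² − 80x + 58) ÷ lead(D) = −7x⁴ ÷ −x³ = 7x. Subtract (7x)·D = −7x⁴ + 14x³ + 21x² − 56x. Remainder: 8x³ − 16x² − 24x + 58.
Step 2: lead(8x³ − 16x² − 24x + 58) ÷ lead(D) = 8x³ ÷ −x³ = −8. Subtract (−8)·D = 8x³ − 16x² − 24x + 64. Remainder: −6.

Q(x) = 7x − 8; R(x) = −6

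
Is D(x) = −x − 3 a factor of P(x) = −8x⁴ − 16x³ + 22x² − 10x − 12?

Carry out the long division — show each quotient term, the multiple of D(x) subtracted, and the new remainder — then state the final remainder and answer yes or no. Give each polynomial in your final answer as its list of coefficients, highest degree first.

R = [0], so D(x) is a factor of P(x). yes

Step 1: lead(−8x⁴ − 16x³ + 22x² − 10x − 12) ÷ lead(D) = −8x⁴ ÷ −x = 8x³. Subtract (8x³)·D = −8x⁴ − 24x³. Remainder: 8x³ + 22x² − 10x − 12.
Step 2: lead(8x³ + 22x² − 10x − 12) ÷ lead(D) = 8x³ ÷ −x = −8x². Subtract (−8x²)·D = 8x³ + 24x². Remainder: −2x² − 10x − 12.
Step 3: lead(−2x² − 10x − 12) ÷ lead(D) = −2x² ÷ −x = 2x. Subtract (2x)·D = −2x² − 6x. Remainder: −4x − 12.
Step 4: lead(−4x − 12) ÷ lead(D) = −4x ÷ −x = 4. Subtract (4)·D = −4x − 12. Remainder: 0.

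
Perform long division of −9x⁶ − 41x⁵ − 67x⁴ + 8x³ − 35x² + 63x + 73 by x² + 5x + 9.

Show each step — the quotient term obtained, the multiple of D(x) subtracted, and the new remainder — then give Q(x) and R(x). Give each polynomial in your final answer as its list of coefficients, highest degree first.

Step 1: lead(−9x⁶ − 41x⁵ − 67x⁴ + 8x³ − 35x² + 63x + 73) ÷ lead(D) = −9x⁶ ÷ x² = −9x⁴. Subtract (−9x⁴)·D = −9x⁶ − 45x⁵ − 81x⁴. Remainder: 4x⁵ + 14x⁴ + 8x³ − 35x² + 63x + 73.
Step 2: lead(4x⁵ + 14x⁴ + 8x³ − 35x² + 63x + 73) ÷ lead(D) = 4x⁵ ÷ x² = 4x³. Subtract (4x³)·D = 4x⁵ + 20x⁴ + 36x³. Remainder: −6x⁴ − 28x³ − 35x² + 63x + 73.
Step 3: lead(−6x⁴ − 28x³ − 35x² + 63x + 73) ÷ lead(D) = −6x⁴ ÷ x² = −6x². Subtract (−6x²)·D = −6x⁴ − 30x³ − 54x². Remainder: 2x³ + 19x² + 63x + 73.
Step 4: lead(2x³ + 19x² + 63x + 73) ÷ lead(D) = 2x³ ÷ x² = 2x. Subtract (2x)·D = 2x³ + 10x² + 18x. Remainder: 9x² + 45x + 73.
Step 5: lead(9x² + 45x + 73) ÷ lead(D) = 9x² ÷ x² = 9. Subtract (9)·D = 9x² + 45x + 81. Remainder: −8.

Q = [-9, 4, -6, 2, 9]; R = [-8]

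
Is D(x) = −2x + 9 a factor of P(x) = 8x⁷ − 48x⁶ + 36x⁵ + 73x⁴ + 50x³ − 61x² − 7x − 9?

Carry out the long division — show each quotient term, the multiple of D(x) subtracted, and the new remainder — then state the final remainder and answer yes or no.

Step 1: lead(8x⁷ − 48x⁶ + 36x⁵ + 73x⁴ + 50x³ − 61x² − 7x − 9) ÷ lead(D) = 8x⁷ ÷ −2x = −4x⁶. Subtract (−4x⁶)·D = 8x⁷ − 36x⁶. Remainder: −12x⁶ + 36x⁵ + 73x⁴ + 50x³ − 61x² − 7x − 9.
Step 2: lead(−12x⁶ + 36x⁵ + 73x⁴ + 50x³ − 61x² − 7x − 9) ÷ lead(D) = −12x⁶ ÷ −2x = 6x⁵. Subtract (6x⁵)·D = −12x⁶ + 54x⁵. Remainder: −18x⁵ + 73x⁴ + 50x³ − 61x² − 7x − 9.
Step 3: lead(−18x⁵ + 73x⁴ + 50x³ − 61x² − 7x − 9) ÷ lead(D) = −18x⁵ ÷ −2x = 9x⁴. Subtract (9x⁴)·D = −18x⁵ + 81x⁴. Remainder: −8x⁴ + 50x³ − 61x² − 7x − 9.
Step 4: lead(−8x⁴ + 50x³ − 61x² − 7x − 9) ÷ lead(D) = −8x⁴ ÷ −2x = 4x³. Subtract (4x³)·D = −8x⁴ + 36x³. Remainder: 14x³ − 61x² − 7x − 9.
Step 5: lead(14x³ − 61x² − 7x − 9) ÷ lead(D) = 14x³ ÷ −2x = −7x². Subtract (−7x²)·D = 14x³ − 63x². Remainder: 2x² − 7x − 9.
Step 6: lead(2x² − 7x − 9) ÷ lead(D) = 2x² ÷ −2x = −x. Subtract (−x)·D = 2x² − 9x. Remainder: 2x − 9.
Step 7: lead(2x − 9) ÷ lead(D) = 2x ÷ −2x = −1. Subtract (−1)·D = 2x − 9. Remainder: 0.

R(x) = 0, so D(x) is a factor of P(x). yes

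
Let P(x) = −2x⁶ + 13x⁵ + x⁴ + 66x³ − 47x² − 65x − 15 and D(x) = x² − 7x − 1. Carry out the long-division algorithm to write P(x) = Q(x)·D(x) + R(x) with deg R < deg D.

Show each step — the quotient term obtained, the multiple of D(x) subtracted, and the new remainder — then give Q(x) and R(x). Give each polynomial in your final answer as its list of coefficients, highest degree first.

Step 1: lead(−2x⁶ + 13x⁵ + x⁴ + 66x³ − 47x² − 65x − 15) ÷ lead(D) = −2x⁶ ÷ x² = −2x⁴. Subtract (−2x⁴)·D = −2x⁶ + 14x⁵ + 2x⁴. Remainder: −x⁵ − x⁴ + 66x³ − 47x² − 65x − 15.
Step 2: lead(−x⁵ − x⁴ + 66x³ − 47x² − 65x − 15) ÷ lead(D) = −x⁵ ÷ x² = −x³. Subtract (−x³)·D = −x⁵ + 7x⁴ + x³. Remainder: −8x⁴ + 65x³ − 47x² − 65x − 15.
Step 3: lead(−8x⁴ + 65x³ − 47x² − 65x − 15) ÷ lead(D) = −8x⁴ ÷ x² = −8x². Subtract (−8x²)·D = −8x⁴ + 56x³ + 8x². Remainder: 9x³ − 55x² − 65x − 15.
Step 4: lead(9x³ − 55x² − 65x − 15) ÷ lead(D) = 9x³ ÷ x² = 9x. Subtract (9x)·D = 9x³ − 63x² − 9x. Remainder: 8x² − 56x − 15.
Step 5: lead(8x² − 56x − 15) ÷ lead(D) = 8x² ÷ x² = 8. Subtract (8)·D = 8x² − 56x − 8. Remainder: −7.

Q = [-2, -1, -8, 9, 8]; R = [-7]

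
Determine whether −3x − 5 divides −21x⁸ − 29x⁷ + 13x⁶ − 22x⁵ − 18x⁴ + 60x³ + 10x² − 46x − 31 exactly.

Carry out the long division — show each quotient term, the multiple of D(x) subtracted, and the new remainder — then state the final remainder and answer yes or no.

R(x) = 4, so D(x) is not a factor of P(x). no

Step 1: lead(−21x⁸ − 29x⁷ + 13x⁶ − 22x⁵ − 18x⁴ + 60x³ + 10x² − 46x − 31) ÷ lead(D) = −21x⁸ ÷ −3x = 7x⁷. Subtract (7x⁷)·D = −21x⁸ − 35x⁷. Remainder: 6x⁷ + 13x⁶ − 22x⁵ − 18x⁴ + 60x³ + 10x² − 46x − 31.
Step 2: lead(6x⁷ + 13x⁶ − 22x⁵ − 18x⁴ + 60x³ + 10x² − 46x − 31) ÷ lead(D) = 6x⁷ ÷ −3x = −2x⁶. Subtract (−2x⁶)·D = 6x⁷ + 10x⁶. Remainder: 3x⁶ − 22x⁵ − 18x⁴ + 60x³ + 10x² − 46x − 31.
Step 3: lead(3x⁶ − 22x⁵ − 18x⁴ + 60x³ + 10x² − 46x − 31) ÷ lead(D) = 3x⁶ ÷ −3x = −x⁵. Subtract (−x⁵)·D = 3x⁶ + 5x⁵. Remainder: −27x⁵ − 18x⁴ + 60x³ + 10x² − 46x − 31.
Step 4: lead(−27x⁵ − 18x⁴ + 60x³ + 10x² − 46x − 31) ÷ lead(D) = −27x⁵ ÷ −3x = 9x⁴. Subtract (9x⁴)·D = −27x⁵ − 45x⁴. Remainder: 27x⁴ + 60x³ + 10x² − 46x − 31.
Step 5: lead(27x⁴ + 60x³ + 10x² − 46x − 31) ÷ lead(D) = 27x⁴ ÷ −3x = −9x³. Subtract (−9x³)·D = 27x⁴ + 45x³. Remainder: 15x³ + 10x² − 46x − 31.
Step 6: lead(15x³ + 10x² − 46x − 31) ÷ lead(D) = 15x³ ÷ −3x = −5x². Subtract (−5x²)·D = 15x³ + 25x². Remainder: −15x² − 46x − 31.
Step 7: lead(−15x² − 46x − 31) ÷ lead(D) = −15x² ÷ −3x = 5x. Subtract (5x)·D = −15x² − 25x. Remainder: −21x − 31.
Step 8: lead(−21x − 31) ÷ lead(D) = −21x ÷ −3x = 7. Subtract (7)·D = −21x − 35. Remainder: 4.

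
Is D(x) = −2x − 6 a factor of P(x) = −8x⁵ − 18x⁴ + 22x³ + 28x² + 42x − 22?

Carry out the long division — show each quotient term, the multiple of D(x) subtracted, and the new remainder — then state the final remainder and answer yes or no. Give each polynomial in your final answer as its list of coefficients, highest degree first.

Step 1: lead(−8x⁵ − 18x⁴ + 22x³ + 28x² + 42x − 22) ÷ lead(D) = −8x⁵ ÷ −2x = 4x⁴. Subtract (4x⁴)·D = −8x⁵ − 24x⁴. Remainder: 6x⁴ + 22x³ + 28x² + 42x − 22.
Step 2: lead(6x⁴ + 22x³ + 28x² + 42x − 22) ÷ lead(D) = 6x⁴ ÷ −2x = −3x³. Subtract (−3x³)·D = 6x⁴ + 18x³. Remainder: 4x³ + 28x² + 42x − 22.
Step 3: lead(4x³ + 28x² + 42x − 22) ÷ lead(D) = 4x³ ÷ −2x = −2x². Subtract (−2x²)·D = 4x³ + 12x². Remainder: 16x² + 42x − 22.
Step 4: lead(16x² + 42x − 22) ÷ lead(D) = 16x² ÷ −2x = −8x. Subtract (−8x)·D = 16x² + 48x. Remainder: −6x − 22.
Step 5: lead(−6x − 22) ÷ lead(D) = −6x ÷ −2x = 3. Subtract (3)·D = −6x − 18. Remainder: −4.

R = [-4], so D(x) is not a factor of P(x). no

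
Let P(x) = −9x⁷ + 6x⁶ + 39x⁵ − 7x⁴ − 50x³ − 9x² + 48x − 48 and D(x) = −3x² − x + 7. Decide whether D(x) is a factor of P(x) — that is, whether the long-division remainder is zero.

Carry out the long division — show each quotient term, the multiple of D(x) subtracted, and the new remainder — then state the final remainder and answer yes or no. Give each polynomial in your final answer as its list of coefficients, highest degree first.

Step 1: lead(−9x⁷ + 6x⁶ + 39x⁵ − 7x⁴ − 50x³ − 9x² + 48x − 48) ÷ lead(D) = −9x⁷ ÷ −3x² = 3x⁵. Subtract (3x⁵)·D = −9x⁷ − 3x⁶ + 21x⁵. Remainder: 9x⁶ + 18x⁵ − 7x⁴ − 50x³ − 9x² + 48x − 48.
Step 2: lead(9x⁶ + 18x⁵ − 7x⁴ − 50x³ − 9x² + 48x − 48) ÷ lead(D) = 9x⁶ ÷ −3x² = −3x⁴. Subtract (−3x⁴)·D = 9x⁶ + 3x⁵ − 21x⁴. Remainder: 15x⁵ + 14x⁴ − 50x³ − 9x² + 48x − 48.
Step 3: lead(15x⁵ + 14x⁴ − 50x³ − 9x² + 48x − 48) ÷ lead(D) = 15x⁵ ÷ −3x² = −5x³. Subtract (−5x³)·D = 15x⁵ + 5x⁴ − 35x³. Remainder: 9x⁴ − 15x³ − 9x² + 48x − 48.
Step 4: lead(9x⁴ − 15x³ − 9x² + 48x − 48) ÷ lead(D) = 9x⁴ ÷ −3x² = −3x². Subtract (−3x²)·D = 9x⁴ + 3x³ − 21x². Remainder: −18x³ + 12x² + 48x − 48.
Step 5: lead(−18x³ + 12x² + 48x − 48) ÷ lead(D) = −18x³ ÷ −3x² = 6x. Subtract (6x)·D = −18x³ − 6x² + 42x. Remainder: 18x² + 6x − 48.
Step 6: lead(18x² + 6x − 48) ÷ lead(D) = 18x² ÷ −3x² = −6. Subtract (−6)·D = 18x² + 6x − 42. Remainder: −6.

R = [-6], so D(x) is not a factor of P(x). no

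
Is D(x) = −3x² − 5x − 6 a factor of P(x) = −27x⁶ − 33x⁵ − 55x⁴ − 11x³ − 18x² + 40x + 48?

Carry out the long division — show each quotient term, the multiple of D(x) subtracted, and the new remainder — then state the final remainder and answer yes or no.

Step 1: lead(−27x⁶ − 33x⁵ − 55x⁴ − 11x³ − 18x² + 40x + 48) ÷ lead(D) = −27x⁶ ÷ −3x² = 9x⁴. Subtract (9x⁴)·D = −27x⁶ − 45x⁵ − 54x⁴. Remainder: 12x⁵ − x⁴ − 11x³ − 18x² + 40x + 48.
Step 2: lead(12x⁵ − x⁴ − 11x³ − 18x² + 40x + 48) ÷ lead(D) = 12x⁵ ÷ −3x² = −4x³. Subtract (−4x³)·D = 12x⁵ + 20x⁴ + 24x³. Remainder: −21x⁴ − 35x³ − 18x² + 40x + 48.
Step 3: lead(−21x⁴ − 35x³ − 18x² + 40x + 48) ÷ lead(D) = −21x⁴ ÷ −3x² = 7x². Subtract (7x²)·D = −21x⁴ − 35x³ − 42x². Remainder: 24x² + 40x + 48.
Step 4: lead(24x² + 40x + 48) ÷ lead(D) = 24x² ÷ −3x² = −8. Subtract (−8)·D = 24x² + 40x + 48. Remainder: 0.

R(x) = 0, so D(x) is a factor of P(x). yes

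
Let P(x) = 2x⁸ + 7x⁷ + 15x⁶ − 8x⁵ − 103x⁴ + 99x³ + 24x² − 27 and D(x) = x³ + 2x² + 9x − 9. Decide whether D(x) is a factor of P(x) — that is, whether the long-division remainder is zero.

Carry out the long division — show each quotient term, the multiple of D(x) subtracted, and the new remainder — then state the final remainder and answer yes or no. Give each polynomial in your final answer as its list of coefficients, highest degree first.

R = [0], so D(x) is a factor of P(x). yes

Step 1: lead(2x⁸ + 7x⁷ + 15x⁶ − 8x⁵ − 103x⁴ + 99x³ + 24x² − 27) ÷ lead(D) = 2x⁸ ÷ x³ = 2x⁵. Subtract (2x⁵)·D = 2x⁸ + 4x⁷ + 18x⁶ − 18x⁵. Remainder: 3x⁷ − 3x⁶ + 10x⁵ − 103x⁴ + 99x³ + 24x² − 27.
Step 2: lead(3x⁷ − 3x⁶ + 10x⁵ − 103x⁴ + 99x³ + 24x² − 27) ÷ lead(D) = 3x⁷ ÷ x³ = 3x⁴. Subtract (3x⁴)·D = 3x⁷ + 6x⁶ + 27x⁵ − 27x⁴. Remainder: −9x⁶ − 17x⁵ − 76x⁴ + 99x³ + 24x² − 27.
Step 3: lead(−9x⁶ − 17x⁵ − 76x⁴ + 99x³ + 24x² − 27) ÷ lead(D) = −9x⁶ ÷ x³ = −9x³. Subtract (−9x³)·D = −9x⁶ − 18x⁵ − 81x⁴ + 81x³. Remainder: x⁵ + 5x⁴ + 18x³ + 24x² − 27.
Step 4: lead(x⁵ + 5x⁴ + 18x³ + 24x² − 27) ÷ lead(D) = x⁵ ÷ x³ = x². Subtract (x²)·D = x⁵ + 2x⁴ + 9x³ − 9x². Remainder: 3x⁴ + 9x³ + 33x² − 27.
Step 5: lead(3x⁴ + 9x³ + 33x² − 27) ÷ lead(D) = 3x⁴ ÷ x³ = 3x. Subtract (3x)·D = 3x⁴ + 6x³ + 27x² − 27x. Remainder: 3x³ + 6x² + 27x − 27.
Step 6: lead(3x³ + 6x² + 27x − 27) ÷ lead(D) = 3x³ ÷ x³ = 3. Subtract (3)·D = 3x³ + 6x² + 27x − 27. Remainder: 0.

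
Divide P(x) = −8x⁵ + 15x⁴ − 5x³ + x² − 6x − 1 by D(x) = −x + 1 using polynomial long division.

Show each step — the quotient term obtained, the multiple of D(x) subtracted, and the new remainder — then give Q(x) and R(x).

Step 1: lead(−8x⁵ + 15x⁴ − 5x³ + x² − 6x − 1) ÷ lead(D) = −8x⁵ ÷ −x = 8x⁴. Subtract (8x⁴)·D = −8x⁵ + 8x⁴. Remainder: 7x⁴ − 5x³ + x² − 6x − 1.
Step 2: lead(7x⁴ − 5x³ + x² − 6x − 1) ÷ lead(D) = 7x⁴ ÷ −x = −7x³. Subtract (−7x³)·D = 7x⁴ − 7x³. Remainder: 2x³ + x² − 6x − 1.
Step 3: lead(2x³ + x² − 6x − 1) ÷ lead(D) = 2x³ ÷ −x = −2x². Subtract (−2x²)·D = 2x³ − 2x². Remainder: 3x² − 6x − 1.
Step 4: lead(3x² − 6x − 1) ÷ lead(D) = 3x² ÷ −x = −3x. Subtract (−3x)·D = 3x² − 3x. Remainder: −3x − 1.
Step 5: lead(−3x − 1) ÷ lead(D) = −3x ÷ −x = 3. Subtract (3)·D = −3x + 3. Remainder: −4.

Q(x) = 8x⁴ − 7x³ − 2x² − 3x + 3; R(x) = −4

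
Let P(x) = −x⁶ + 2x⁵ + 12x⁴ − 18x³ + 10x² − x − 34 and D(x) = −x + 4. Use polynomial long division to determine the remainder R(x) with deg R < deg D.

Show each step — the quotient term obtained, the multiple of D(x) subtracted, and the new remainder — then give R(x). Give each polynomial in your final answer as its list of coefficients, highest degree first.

Step 1: lead(−x⁶ + 2x⁵ + 12x⁴ − 18x³ + 10x² − x − 34) ÷ lead(D) = −x⁶ ÷ −x = x⁵. Subtract (x⁵)·D = −x⁶ + 4x⁵. Remainder: −2x⁵ + 12x⁴ − 18x³ + 10x² − x − 34.
Step 2: lead(−2x⁵ + 12x⁴ − 18x³ + 10x² − x − 34) ÷ lead(D) = −2x⁵ ÷ −x = 2x⁴. Subtract (2x⁴)·D = −2x⁵ + 8x⁴. Remainder: 4x⁴ − 18x³ + 10x² − x − 34.
Step 3: lead(4x⁴ − 18x³ + 10x² − x − 34) ÷ lead(D) = 4x⁴ ÷ −x = −4x³. Subtract (−4x³)·D = 4x⁴ − 16x³. Remainder: −2x³ + 10x² − x − 34.
Step 4: lead(−2x³ + 10x² − x − 34) ÷ lead(D) = −2x³ ÷ −x = 2x². Subtract (2x²)·D = −2x³ + 8x². Remainder: 2x² − x − 34.
Step 5: lead(2x² − x − 34) ÷ lead(D) = 2x² ÷ −x = −2x. Subtract (−2x)·D = 2x² − 8x. Remainder: 7x − 34.
Step 6: lead(7x − 34) ÷ lead(D) = 7x ÷ −x = −7. Subtract (−7)·D = 7x − 28. Remainder: −6.

R = [-6]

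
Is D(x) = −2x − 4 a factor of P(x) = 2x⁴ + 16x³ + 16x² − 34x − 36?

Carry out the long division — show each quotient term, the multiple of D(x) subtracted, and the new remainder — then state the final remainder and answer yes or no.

R(x) = 0, so D(x) is a factor of P(x). yes

Step 1: lead(2x⁴ + 16x³ + 16x² − 34x − 36) ÷ lead(D) = 2x⁴ ÷ −2x = −x³. Subtract (−x³)·D = 2x⁴ + 4x³. Remainder: 12x³ + 16x² − 34x − 36.
Step 2: lead(12x³ + 16x² − 34x − 36) ÷ lead(D) = 12x³ ÷ −2x = −6x². Subtract (−6x²)·D = 12x³ + 24x². Remainder: −8x² − 34x − 36.
Step 3: lead(−8x² − 34x − 36) ÷ lead(D) = −8x² ÷ −2x = 4x. Subtract (4x)·D = −8x² − 16x. Remainder: −18x − 36.
Step 4: lead(−18x − 36) ÷ lead(D) = −18x ÷ −2x = 9. Subtract (9)·D = −18x − 36. Remainder: 0.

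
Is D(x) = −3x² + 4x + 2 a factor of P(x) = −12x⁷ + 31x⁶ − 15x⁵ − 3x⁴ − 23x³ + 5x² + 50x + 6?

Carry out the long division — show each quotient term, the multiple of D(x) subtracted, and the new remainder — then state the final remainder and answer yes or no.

R(x) = 8x − 8, so D(x) is not a factor of P(x). no

Step 1: lead(−12x⁷ + 31x⁶ − 15x⁵ − 3x⁴ − 23x³ + 5x² + 50x + 6) ÷ lead(D) = −12x⁷ ÷ −3x² = 4x⁵. Subtract (4x⁵)·D = −12x⁷ + 16x⁶ + 8x⁵. Remainder: 15x⁶ − 23x⁵ − 3x⁴ − 23x³ + 5x² + 50x + 6.
Step 2: lead(15x⁶ − 23x⁵ − 3x⁴ − 23x³ + 5x² + 50x + 6) ÷ lead(D) = 15x⁶ ÷ −3x² = −5x⁴. Subtract (−5x⁴)·D = 15x⁶ − 20x⁵ − 10x⁴. Remainder: −3x⁵ + 7x⁴ − 23x³ + 5x² + 50x + 6.
Step 3: lead(−3x⁵ + 7x⁴ − 23x³ + 5x² + 50x + 6) ÷ lead(D) = −3x⁵ ÷ −3x² = x³. Subtract (x³)·D = −3x⁵ + 4x⁴ + 2x³. Remainder: 3x⁴ − 25x³ + 5x² + 50x + 6.
Step 4: lead(3x⁴ − 25x³ + 5x² + 50x + 6) ÷ lead(D) = 3x⁴ ÷ −3x² = −x². Subtract (−x²)·D = 3x⁴ − 4x³ − 2x². Remainder: −21x³ + 7x² + 50x + 6.
Step 5: lead(−21x³ + 7x² + 50x + 6) ÷ lead(D) = −21x³ ÷ −3x² = 7x. Subtract (7x)·D = −21x³ + 28x² + 14x. Remainder: −21x² + 36x + 6.
Step 6: lead(−21x² + 36x + 6) ÷ lead(D) = −21x² ÷ −3x² = 7. Subtract (7)·D = −21x² + 28x + 14. Remainder: 8x − 8.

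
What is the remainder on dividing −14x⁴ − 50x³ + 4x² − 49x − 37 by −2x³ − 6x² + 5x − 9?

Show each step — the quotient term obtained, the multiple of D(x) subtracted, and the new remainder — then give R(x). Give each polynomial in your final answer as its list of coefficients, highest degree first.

Step 1: lead(−14x⁴ − 50x³ + 4x² − 49x − 37) ÷ lead(D) = −14x⁴ ÷ −2x³ = 7x. Subtract (7x)·D = −14x⁴ − 42x³ + 35x² − 63x. Remainder: −8x³ − 31x² + 14x − 37.
Step 2: lead(−8x³ − 31x² + 14x − 37) ÷ lead(D) = −8x³ ÷ −2x³ = 4. Subtract (4)·D = −8x³ − 24x² + 20x − 36. Remainder: −7x² − 6x − 1.

R = [-7, -6, -1]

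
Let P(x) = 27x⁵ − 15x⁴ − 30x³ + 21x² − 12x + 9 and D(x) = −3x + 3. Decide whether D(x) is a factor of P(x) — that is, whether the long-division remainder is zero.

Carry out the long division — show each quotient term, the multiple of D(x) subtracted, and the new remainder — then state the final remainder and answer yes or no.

R(x) = 0, so D(x) is a factor of P(x). yes

Step 1: lead(27x⁵ − 15x⁴ − 30x³ + 21x² − 12x + 9) ÷ lead(D) = 27x⁵ ÷ −3x = −9x⁴. Subtract (−9x⁴)·D = 27x⁵ − 27x⁴. Remainder: 12x⁴ − 30x³ + 21x² − 12x + 9.
Step 2: lead(12x⁴ − 30x³ + 21x² − 12x + 9) ÷ lead(D) = 12x⁴ ÷ −3x = −4x³. Subtract (−4x³)·D = 12x⁴ − 12x³. Remainder: −18x³ + 21x² − 12x + 9.
Step 3: lead(−18x³ + 21x² − 12x + 9) ÷ lead(D) = −18x³ ÷ −3x = 6x². Subtract (6x²)·D = −18x³ + 18x². Remainder: 3x² − 12x + 9.
Step 4: lead(3x² − 12x + 9) ÷ lead(D) = 3x² ÷ −3x = −x. Subtract (−x)·D = 3x² − 3x. Remainder: −9x + 9.
Step 5: lead(−9x + 9) ÷ lead(D) = −9x ÷ −3x = 3. Subtract (3)·D = −9x + 9. Remainder: 0.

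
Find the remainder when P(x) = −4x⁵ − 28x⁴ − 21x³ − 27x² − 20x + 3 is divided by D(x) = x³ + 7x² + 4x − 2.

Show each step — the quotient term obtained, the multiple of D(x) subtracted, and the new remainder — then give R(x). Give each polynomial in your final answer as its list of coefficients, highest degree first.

Step 1: lead(−4x⁵ − 28x⁴ − 21x³ − 27x² − 20x + 3) ÷ lead(D) = −4x⁵ ÷ x³ = −4x². Subtract (−4x²)·D = −4x⁵ − 28x⁴ − 16x³ + 8x². Remainder: −5x³ − 35x² − 20x + 3.
Step 2: lead(−5x³ − 35x² − 20x + 3) ÷ lead(D) = −5x³ ÷ x³ = −5. Subtract (−5)·D = −5x³ − 35x² − 20x + 10. Remainder: −7.

R = [-7]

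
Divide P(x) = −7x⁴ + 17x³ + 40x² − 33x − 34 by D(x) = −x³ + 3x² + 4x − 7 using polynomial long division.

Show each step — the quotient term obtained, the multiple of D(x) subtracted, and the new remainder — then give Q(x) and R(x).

Q(x) = 7x + 4; R(x) = −6

Step 1: lead(−7x⁴ + 17x³ + 40x² − 33x − 34) ÷ lead(D) = −7x⁴ ÷ −x³ = 7x. Subtract (7x)·D = −7x⁴ + 21x³ + 28x² − 49x. Remainder: −4x³ + 12x² + 16x − 34.
Step 2: lead(−4x³ + 12x² + 16x − 34) ÷ lead(D) = −4x³ ÷ −x³ = 4. Subtract (4)·D = −4x³ + 12x² + 16x − 28. Remainder: −6.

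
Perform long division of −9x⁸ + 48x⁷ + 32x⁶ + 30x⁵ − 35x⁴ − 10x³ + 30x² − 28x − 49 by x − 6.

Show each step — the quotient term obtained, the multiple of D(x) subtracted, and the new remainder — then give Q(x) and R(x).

Q(x) = −9x⁷ − 6x⁶ − 4x⁵ + 6x⁴ + x³ − 4x² + 6x + 8; R(x) = −1

Step 1: lead(−9x⁸ + 48x⁷ + 32x⁶ + 30x⁵ − 35x⁴ − 10x³ + 30x² − 28x − 49) ÷ lead(D) = −9x⁸ ÷ x = −9x⁷. Subtract (−9x⁷)·D = −9x⁸ + 54x⁷. Remainder: −6x⁷ + 32x⁶ + 30x⁵ − 35x⁴ − 10x³ + 30x² − 28x − 49.
Step 2: lead(−6x⁷ + 32x⁶ + 30x⁵ − 35x⁴ − 10x³ + 30x² − 28x − 49) ÷ lead(D) = −6x⁷ ÷ x = −6x⁶. Subtract (−6x⁶)·D = −6x⁷ + 36x⁶. Remainder: −4x⁶ + 30x⁵ − 35x⁴ − 10x³ + 30x² − 28x − 49.
Step 3: lead(−4x⁶ + 30x⁵ − 35x⁴ − 10x³ + 30x² − 28x − 49) ÷ lead(D) = −4x⁶ ÷ x = −4x⁵. Subtract (−4x⁵)·D = −4x⁶ + 24x⁵. Remainder: 6x⁵ − 35x⁴ − 10x³ + 30x² − 28x − 49.
Step 4: lead(6x⁵ − 35x⁴ − 10x³ + 30x² − 28x − 49) ÷ lead(D) = 6x⁵ ÷ x = 6x⁴. Subtract (6x⁴)·D = 6x⁵ − 36x⁴. Remainder: x⁴ − 10x³ + 30x² − 28x − 49.
Step 5: lead(x⁴ − 10x³ + 30x² − 28x − 49) ÷ lead(D) = x⁴ ÷ x = x³. Subtract (x³)·D = x⁴ − 6x³. Remainder: −4x³ + 30x² − 28x − 49.
Step 6: lead(−4x³ + 30x² − 28x − 49) ÷ lead(D) = −4x³ ÷ x = −4x². Subtract (−4x²)·D = −4x³ + 24x². Remainder: 6x² − 28x − 49.
Step 7: lead(6x² − 28x − 49) ÷ lead(D) = 6x² ÷ x = 6x. Subtract (6x)·D = 6x² − 36x. Remainder: 8x − 49.
Step 8: lead(8x − 49) ÷ lead(D) = 8x ÷ x = 8. Subtract (8)·D = 8x − 48. Remainder: −1.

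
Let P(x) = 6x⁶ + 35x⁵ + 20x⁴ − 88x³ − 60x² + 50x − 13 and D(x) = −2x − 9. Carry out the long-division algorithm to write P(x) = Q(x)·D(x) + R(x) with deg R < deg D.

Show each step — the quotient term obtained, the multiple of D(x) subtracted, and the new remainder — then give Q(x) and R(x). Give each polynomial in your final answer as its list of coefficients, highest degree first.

Step 1: lead(6x⁶ + 35x⁵ + 20x⁴ − 88x³ − 60x² + 50x − 13) ÷ lead(D) = 6x⁶ ÷ −2x = −3x⁵. Subtract (−3x⁵)·D = 6x⁶ + 27x⁵. Remainder: 8x⁵ + 20x⁴ − 88x³ − 60x² + 50x − 13.
Step 2: lead(8x⁵ + 20x⁴ − 88x³ − 60x² + 50x − 13) ÷ lead(D) = 8x⁵ ÷ −2x = −4x⁴. Subtract (−4x⁴)·D = 8x⁵ + 36x⁴. Remainder: −16x⁴ − 88x³ − 60x² + 50x − 13.
Step 3: lead(−16x⁴ − 88x³ − 60x² + 50x − 13) ÷ lead(D) = −16x⁴ ÷ −2x = 8x³. Subtract (8x³)·D = −16x⁴ − 72x³. Remainder: −16x³ − 60x² + 50x − 13.
Step 4: lead(−16x³ − 60x² + 50x − 13) ÷ lead(D) = −16x³ ÷ −2x = 8x². Subtract (8x²)·D = −16x³ − 72x². Remainder: 12x² + 50x − 13.
Step 5: lead(12x² + 50x − 13) ÷ lead(D) = 12x² ÷ −2x = −6x. Subtract (−6x)·D = 12x² + 54x. Remainder: −4x − 13.
Step 6: lead(−4x − 13) ÷ lead(D) = −4x ÷ −2x = 2. Subtract (2)·D = −4x − 18. Remainder: 5.

Q = [-3, -4, 8, 8, -6, 2]; R = [5]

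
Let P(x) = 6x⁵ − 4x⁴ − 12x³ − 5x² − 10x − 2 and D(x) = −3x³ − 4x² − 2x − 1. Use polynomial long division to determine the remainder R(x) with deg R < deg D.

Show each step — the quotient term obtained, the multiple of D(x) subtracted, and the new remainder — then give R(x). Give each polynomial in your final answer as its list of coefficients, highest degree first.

Step 1: lead(6x⁵ − 4x⁴ − 12x³ − 5x² − 10x − 2) ÷ lead(D) = 6x⁵ ÷ −3x³ = −2x². Subtract (−2x²)·D = 6x⁵ + 8x⁴ + 4x³ + 2x². Remainder: −12x⁴ − 16x³ − 7x² − 10x − 2.
Step 2: lead(−12x⁴ − 16x³ − 7x² − 10x − 2) ÷ lead(D) = −12x⁴ ÷ −3x³ = 4x. Subtract (4x)·D = −12x⁴ − 16x³ − 8x² − 4x. Remainder: x² − 6x − 2.

R = [1, -6, -2]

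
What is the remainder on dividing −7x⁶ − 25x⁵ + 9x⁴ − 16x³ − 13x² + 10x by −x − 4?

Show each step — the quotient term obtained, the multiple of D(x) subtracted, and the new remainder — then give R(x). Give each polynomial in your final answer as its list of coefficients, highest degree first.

Step 1: lead(−7x⁶ − 25x⁵ + 9x⁴ − 16x³ − 13x² + 10x) ÷ lead(D) = −7x⁶ ÷ −x = 7x⁵. Subtract (7x⁵)·D = −7x⁶ − 28x⁵. Remainder: 3x⁵ + 9x⁴ − 16x³ − 13x² + 10x.
Step 2: lead(3x⁵ + 9x⁴ − 16x³ − 13x² + 10x) ÷ lead(D) = 3x⁵ ÷ −x = −3x⁴. Subtract (−3x⁴)·D = 3x⁵ + 12x⁴. Remainder: −3x⁴ − 16x³ − 13x² + 10x.
Step 3: lead(−3x⁴ − 16x³ − 13x² + 10x) ÷ lead(D) = −3x⁴ ÷ −x = 3x³. Subtract (3x³)·D = −3x⁴ − 12x³. Remainder: −4x³ − 13x² + 10x.
Step 4: lead(−4x³ − 13x² + 10x) ÷ lead(D) = −4x³ ÷ −x = 4x². Subtract (4x²)·D = −4x³ − 16x². Remainder: 3x² + 10x.
Step 5: lead(3x² + 10x) ÷ lead(D) = 3x² ÷ −x = −3x. Subtract (−3x)·D = 3x² + 12x. Remainder: −2x.
Step 6: lead(−2x) ÷ lead(D) = −2x ÷ −x = 2. Subtract (2)·D = −2x − 8. Remainder: 8.

R = [8]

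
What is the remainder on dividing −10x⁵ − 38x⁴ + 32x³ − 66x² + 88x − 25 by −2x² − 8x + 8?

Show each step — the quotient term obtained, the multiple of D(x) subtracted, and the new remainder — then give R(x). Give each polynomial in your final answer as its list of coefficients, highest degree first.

Step 1: lead(−10x⁵ − 38x⁴ + 32x³ − 66x² + 88x − 25) ÷ lead(D) = −10x⁵ ÷ −2x² = 5x³. Subtract (5x³)·D = −10x⁵ − 40x⁴ + 40x³. Remainder: 2x⁴ − 8x³ − 66x² + 88x − 25.
Step 2: lead(2x⁴ − 8x³ − 66x² + 88x − 25) ÷ lead(D) = 2x⁴ ÷ −2x² = −x². Subtract (−x²)·D = 2x⁴ + 8x³ − 8x². Remainder: −16x³ − 58x² + 88x − 25.
Step 3: lead(−16x³ − 58x² + 88x − 25) ÷ lead(D) = −16x³ ÷ −2x² = 8x. Subtract (8x)·D = −16x³ − 64x² + 64x. Remainder: 6x² + 24x − 25.
Step 4: lead(6x² + 24x − 25) ÷ lead(D) = 6x² ÷ −2x² = −3. Subtract (−3)·D = 6x² + 24x − 24. Remainder: −1.

R = [-1]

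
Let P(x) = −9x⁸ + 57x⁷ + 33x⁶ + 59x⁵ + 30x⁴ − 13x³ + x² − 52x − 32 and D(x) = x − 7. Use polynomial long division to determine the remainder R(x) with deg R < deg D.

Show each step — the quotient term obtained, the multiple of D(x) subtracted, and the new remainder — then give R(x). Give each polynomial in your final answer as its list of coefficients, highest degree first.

R = [-4]

Step 1: lead(−9x⁸ + 57x⁷ + 33x⁶ + 59x⁵ + 30x⁴ − 13x³ + x² − 52x − 32) ÷ lead(D) = −9x⁸ ÷ x = −9x⁷. Subtract (−9x⁷)·D = −9x⁸ + 63x⁷. Remainder: −6x⁷ + 33x⁶ + 59x⁵ + 30x⁴ − 13x³ + x² − 52x − 32.
Step 2: lead(−6x⁷ + 33x⁶ + 59x⁵ + 30x⁴ − 13x³ + x² − 52x − 32) ÷ lead(D) = −6x⁷ ÷ x = −6x⁶. Subtract (−6x⁶)·D = −6x⁷ + 42x⁶. Remainder: −9x⁶ + 59x⁵ + 30x⁴ − 13x³ + x² − 52x − 32.
Step 3: lead(−9x⁶ + 59x⁵ + 30x⁴ − 13x³ + x² − 52x − 32) ÷ lead(D) = −9x⁶ ÷ x = −9x⁵. Subtract (−9x⁵)·D = −9x⁶ + 63x⁵. Remainder: −4x⁵ + 30x⁴ − 13x³ + x² − 52x − 32.
Step 4: lead(−4x⁵ + 30x⁴ − 13x³ + x² − 52x − 32) ÷ lead(D) = −4x⁵ ÷ x = −4x⁴. Subtract (−4x⁴)·D = −4x⁵ + 28x⁴. Remainder: 2x⁴ − 13x³ + x² − 52x − 32.
Step 5: lead(2x⁴ − 13x³ + x² − 52x − 32) ÷ lead(D) = 2x⁴ ÷ x = 2x³. Subtract (2x³)·D = 2x⁴ − 14x³. Remainder: x³ + x² − 52x − 32.
Step 6: lead(x³ + x² − 52x − 32) ÷ lead(D) = x³ ÷ x = x². Subtract (x²)·D = x³ − 7x². Remainder: 8x² − 52x − 32.
Step 7: lead(8x² − 52x − 32) ÷ lead(D) = 8x² ÷ x = 8x. Subtract (8x)·D = 8x² − 56x. Remainder: 4x − 32.
Step 8: lead(4x − 32) ÷ lead(D) = 4x ÷ x = 4. Subtract (4)·D = 4x − 28. Remainder: −4.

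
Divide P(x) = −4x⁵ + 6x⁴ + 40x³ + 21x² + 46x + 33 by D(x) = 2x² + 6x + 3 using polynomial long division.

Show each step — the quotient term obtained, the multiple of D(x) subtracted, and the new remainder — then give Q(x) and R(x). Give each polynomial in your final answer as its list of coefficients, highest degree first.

Q = [-2, 9, -4, 9]; R = [4, 6]

Step 1: lead(−4x⁵ + 6x⁴ + 40x³ + 21x² + 46x + 33) ÷ lead(D) = −4x⁵ ÷ 2x² = −2x³. Subtract (−2x³)·D = −4x⁵ − 12x⁴ − 6x³. Remainder: 18x⁴ + 46x³ + 21x² + 46x + 33.
Step 2: lead(18x⁴ + 46x³ + 21x² + 46x + 33) ÷ lead(D) = 18x⁴ ÷ 2x² = 9x². Subtract (9x²)·D = 18x⁴ + 54x³ + 27x². Remainder: −8x³ − 6x² + 46x + 33.
Step 3: lead(−8x³ − 6x² + 46x + 33) ÷ lead(D) = −8x³ ÷ 2x² = −4x. Subtract (−4x)·D = −8x³ − 24x² − 12x. Remainder: 18x² + 58x + 33.
Step 4: lead(18x² + 58x + 33) ÷ lead(D) = 18x² ÷ 2x² = 9. Subtract (9)·D = 18x² + 54x + 27. Remainder: 4x + 6.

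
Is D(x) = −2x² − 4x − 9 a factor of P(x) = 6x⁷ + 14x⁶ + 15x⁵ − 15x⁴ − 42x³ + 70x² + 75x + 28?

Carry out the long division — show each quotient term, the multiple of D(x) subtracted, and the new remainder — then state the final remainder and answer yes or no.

R(x) = 1, so D(x) is not a factor of P(x). no

Step 1: lead(6x⁷ + 14x⁶ + 15x⁵ − 15x⁴ − 42x³ + 70x² + 75x + 28) ÷ lead(D) = 6x⁷ ÷ −2x² = −3x⁵. Subtract (−3x⁵)·D = 6x⁷ + 12x⁶ + 27x⁵. Remainder: 2x⁶ − 12x⁵ − 15x⁴ − 42x³ + 70x² + 75x + 28.
Step 2: lead(2x⁶ − 12x⁵ − 15x⁴ − 42x³ + 70x² + 75x + 28) ÷ lead(D) = 2x⁶ ÷ −2x² = −x⁴. Subtract (−x⁴)·D = 2x⁶ + 4x⁵ + 9x⁴. Remainder: −16x⁵ − 24x⁴ − 42x³ + 70x² + 75x + 28.
Step 3: lead(−16x⁵ − 24x⁴ − 42x³ + 70x² + 75x + 28) ÷ lead(D) = −16x⁵ ÷ −2x² = 8x³. Subtract (8x³)·D = −16x⁵ − 32x⁴ − 72x³. Remainder: 8x⁴ + 30x³ + 70x² + 75x + 28.
Step 4: lead(8x⁴ + 30x³ + 70x² + 75x + 28) ÷ lead(D) = 8x⁴ ÷ −2x² = −4x². Subtract (−4x²)·D = 8x⁴ + 16x³ + 36x². Remainder: 14x³ + 34x² + 75x + 28.
Step 5: lead(14x³ + 34x² + 75x + 28) ÷ lead(D) = 14x³ ÷ −2x² = −7x. Subtract (−7x)·D = 14x³ + 28x² + 63x. Remainder: 6x² + 12x + 28.
Step 6: lead(6x² + 12x + 28) ÷ lead(D) = 6x² ÷ −2x² = −3. Subtract (−3)·D = 6x² + 12x + 27. Remainder: 1.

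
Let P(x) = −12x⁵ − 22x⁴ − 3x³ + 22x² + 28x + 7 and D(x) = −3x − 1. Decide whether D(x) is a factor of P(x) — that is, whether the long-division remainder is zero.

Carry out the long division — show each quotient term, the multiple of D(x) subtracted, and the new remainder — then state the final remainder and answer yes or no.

Step 1: lead(−12x⁵ − 22x⁴ − 3x³ + 22x² + 28x + 7) ÷ lead(D) = −12x⁵ ÷ −3x = 4x⁴. Subtract (4x⁴)·D = −12x⁵ − 4x⁴. Remainder: −18x⁴ − 3x³ + 22x² + 28x + 7.
Step 2: lead(−18x⁴ − 3x³ + 22x² + 28x + 7) ÷ lead(D) = −18x⁴ ÷ −3x = 6x³. Subtract (6x³)·D = −18x⁴ − 6x³. Remainder: 3x³ + 22x² + 28x + 7.
Step 3: lead(3x³ + 22x² + 28x + 7) ÷ lead(D) = 3x³ ÷ −3x = −x². Subtract (−x²)·D = 3x³ + x². Remainder: 21x² + 28x + 7.
Step 4: lead(21x² + 28x + 7) ÷ lead(D) = 21x² ÷ −3x = −7x. Subtract (−7x)·D = 21x² + 7x. Remainder: 21x + 7.
Step 5: lead(21x + 7) ÷ lead(D) = 21x ÷ −3x = −7. Subtract (−7)·D = 21x + 7. Remainder: 0.

R(x) = 0, so D(x) is a factor of P(x). yes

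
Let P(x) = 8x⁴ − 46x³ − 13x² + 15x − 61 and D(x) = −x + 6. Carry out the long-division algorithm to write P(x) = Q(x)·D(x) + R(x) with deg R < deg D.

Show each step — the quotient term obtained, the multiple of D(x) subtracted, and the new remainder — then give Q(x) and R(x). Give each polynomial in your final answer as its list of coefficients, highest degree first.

Q = [-8, -2, 1, -9]; R = [-7]

Step 1: lead(8x⁴ − 46x³ − 13x² + 15x − 61) ÷ lead(D) = 8x⁴ ÷ −x = −8x³. Subtract (−8x³)·D = 8x⁴ − 48x³. Remainder: 2x³ − 13x² + 15x − 61.
Step 2: lead(2x³ − 13x² + 15x − 61) ÷ lead(D) = 2x³ ÷ −x = −2x². Subtract (−2x²)·D = 2x³ − 12x². Remainder: −x² + 15x − 61.
Step 3: lead(−x² + 15x − 61) ÷ lead(D) = −x² ÷ −x = x. Subtract (x)·D = −x² + 6x. Remainder: 9x − 61.
Step 4: lead(9x − 61) ÷ lead(D) = 9x ÷ −x = −9. Subtract (−9)·D = 9x − 54. Remainder: −7.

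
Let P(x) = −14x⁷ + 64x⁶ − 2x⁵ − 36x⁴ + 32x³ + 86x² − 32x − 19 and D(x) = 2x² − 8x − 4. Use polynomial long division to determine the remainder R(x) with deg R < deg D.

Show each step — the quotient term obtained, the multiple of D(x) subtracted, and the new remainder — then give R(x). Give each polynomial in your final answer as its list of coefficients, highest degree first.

Step 1: lead(−14x⁷ + 64x⁶ − 2x⁵ − 36x⁴ + 32x³ + 86x² − 32x − 19) ÷ lead(D) = −14x⁷ ÷ 2x² = −7x⁵. Subtract (−7x⁵)·D = −14x⁷ + 56x⁶ + 28x⁵. Remainder: 8x⁶ − 30x⁵ − 36x⁴ + 32x³ + 86x² − 32x − 19.
Step 2: lead(8x⁶ − 30x⁵ − 36x⁴ + 32x³ + 86x² − 32x − 19) ÷ lead(D) = 8x⁶ ÷ 2x² = 4x⁴. Subtract (4x⁴)·D = 8x⁶ − 32x⁵ − 16x⁴. Remainder: 2x⁵ − 20x⁴ + 32x³ + 86x² − 32x − 19.
Step 3: lead(2x⁵ − 20x⁴ + 32x³ + 86x² − 32x − 19) ÷ lead(D) = 2x⁵ ÷ 2x² = x³. Subtract (x³)·D = 2x⁵ − 8x⁴ − 4x³. Remainder: −12x⁴ + 36x³ + 86x² − 32x − 19.
Step 4: lead(−12x⁴ + 36x³ + 86x² − 32x − 19) ÷ lead(D) = −12x⁴ ÷ 2x² = −6x². Subtract (−6x²)·D = −12x⁴ + 48x³ + 24x². Remainder: −12x³ + 62x² − 32x − 19.
Step 5: lead(−12x³ + 62x² − 32x − 19) ÷ lead(D) = −12x³ ÷ 2x² = −6x. Subtract (−6x)·D = −12x³ + 48x² + 24x. Remainder: 14x² − 56x − 19.
Step 6: lead(14x² − 56x − 19) ÷ lead(D) = 14x² ÷ 2x² = 7. Subtract (7)·D = 14x² − 56x − 28. Remainder: 9.

R = [9]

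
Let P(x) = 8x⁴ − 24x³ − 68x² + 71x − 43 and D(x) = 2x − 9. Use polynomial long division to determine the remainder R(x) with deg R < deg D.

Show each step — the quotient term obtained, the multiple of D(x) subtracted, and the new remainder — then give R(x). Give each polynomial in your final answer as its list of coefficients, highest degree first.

R = [-7]

Step 1: lead(8x⁴ − 24x³ − 68x² + 71x − 43) ÷ lead(D) = 8x⁴ ÷ 2x = 4x³. Subtract (4x³)·D = 8x⁴ − 36x³. Remainder: 12x³ − 68x² + 71x − 43.
Step 2: lead(12x³ − 68x² + 71x − 43) ÷ lead(D) = 12x³ ÷ 2x = 6x². Subtract (6x²)·D = 12x³ − 54x². Remainder: −14x² + 71x − 43.
Step 3: lead(−14x² + 71x − 43) ÷ lead(D) = −14x² ÷ 2x = −7x. Subtract (−7x)·D = −14x² + 63x. Remainder: 8x − 43.
Step 4: lead(8x − 43) ÷ lead(D) = 8x ÷ 2x = 4. Subtract (4)·D = 8x − 36. Remainder: −7.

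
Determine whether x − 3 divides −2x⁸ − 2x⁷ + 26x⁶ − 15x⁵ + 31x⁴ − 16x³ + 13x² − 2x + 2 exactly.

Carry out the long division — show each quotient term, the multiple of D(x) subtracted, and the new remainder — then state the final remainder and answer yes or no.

Step 1: lead(−2x⁸ − 2x⁷ + 26x⁶ − 15x⁵ + 31x⁴ − 16x³ + 13x² − 2x + 2) ÷ lead(D) = −2x⁸ ÷ x = −2x⁷. Subtract (−2x⁷)·D = −2x⁸ + 6x⁷. Remainder: −8x⁷ + 26x⁶ − 15x⁵ + 31x⁴ − 16x³ + 13x² − 2x + 2.
Step 2: lead(−8x⁷ + 26x⁶ − 15x⁵ + 31x⁴ − 16x³ + 13x² − 2x + 2) ÷ lead(D) = −8x⁷ ÷ x = −8x⁶. Subtract (−8x⁶)·D = −8x⁷ + 24x⁶. Remainder: 2x⁶ − 15x⁵ + 31x⁴ − 16x³ + 13x² − 2x + 2.
Step 3: lead(2x⁶ − 15x⁵ + 31x⁴ − 16x³ + 13x² − 2x + 2) ÷ lead(D) = 2x⁶ ÷ x = 2x⁵. Subtract (2x⁵)·D = 2x⁶ − 6x⁵. Remainder: −9x⁵ + 31x⁴ − 16x³ + 13x² − 2x + 2.
Step 4: lead(−9x⁵ + 31x⁴ − 16x³ + 13x² − 2x + 2) ÷ lead(D) = −9x⁵ ÷ x = −9x⁴. Subtract (−9x⁴)·D = −9x⁵ + 27x⁴. Remainder: 4x⁴ − 16x³ + 13x² − 2x + 2.
Step 5: lead(4x⁴ − 16x³ + 13x² − 2x + 2) ÷ lead(D) = 4x⁴ ÷ x = 4x³. Subtract (4x³)·D = 4x⁴ − 12x³. Remainder: −4x³ + 13x² − 2x + 2.
Step 6: lead(−4x³ + 13x² − 2x + 2) ÷ lead(D) = −4x³ ÷ x = −4x². Subtract (−4x²)·D = −4x³ + 12x². Remainder: x² − 2x + 2.
Step 7: lead(x² − 2x + 2) ÷ lead(D) = x² ÷ x = x. Subtract (x)·D = x² − 3x. Remainder: x + 2.
Step 8: lead(x + 2) ÷ lead(D) = x ÷ x = 1. Subtract (1)·D = x − 3. Remainder: 5.

R(x) = 5, so D(x) is not a factor of P(x). no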